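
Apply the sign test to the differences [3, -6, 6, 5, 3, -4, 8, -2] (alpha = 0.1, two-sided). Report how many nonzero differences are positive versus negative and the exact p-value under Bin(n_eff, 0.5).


Step 1: Discard zero differences. Original n = 8; n_eff = number of nonzero differences = 8.
Nonzero differences (with sign): +3, -6, +6, +5, +3, -4, +8, -2
Step 2: Count signs: positive = 5, negative = 3.
Step 3: Under H0: P(positive) = 0.5, so the number of positives S ~ Bin(8, 0.5).
Step 4: Two-sided exact p-value = sum of Bin(8,0.5) probabilities at or below the observed probability = 0.726562.
Step 5: alpha = 0.1. fail to reject H0.

n_eff = 8, pos = 5, neg = 3, p = 0.726562, fail to reject H0.


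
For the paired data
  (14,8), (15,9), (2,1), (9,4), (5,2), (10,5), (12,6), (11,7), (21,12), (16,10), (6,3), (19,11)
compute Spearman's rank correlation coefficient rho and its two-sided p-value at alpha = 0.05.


Step 1: Rank x and y separately (midranks; no ties here).
rank(x): 14->8, 15->9, 2->1, 9->4, 5->2, 10->5, 12->7, 11->6, 21->12, 16->10, 6->3, 19->11
rank(y): 8->8, 9->9, 1->1, 4->4, 2->2, 5->5, 6->6, 7->7, 12->12, 10->10, 3->3, 11->11
Step 2: d_i = R_x(i) - R_y(i); compute d_i^2.
  (8-8)^2=0, (9-9)^2=0, (1-1)^2=0, (4-4)^2=0, (2-2)^2=0, (5-5)^2=0, (7-6)^2=1, (6-7)^2=1, (12-12)^2=0, (10-10)^2=0, (3-3)^2=0, (11-11)^2=0
sum(d^2) = 2.
Step 3: rho = 1 - 6*2 / (12*(12^2 - 1)) = 1 - 12/1716 = 0.993007.
Step 4: Under H0, t = rho * sqrt((n-2)/(1-rho^2)) = 26.5990 ~ t(10).
Step 5: Two-sided p-value from the t-distribution with 10 df = 0.000000.
Step 6: alpha = 0.05. reject H0.

rho = 0.9930, p = 0.000000, reject H0 at alpha = 0.05.


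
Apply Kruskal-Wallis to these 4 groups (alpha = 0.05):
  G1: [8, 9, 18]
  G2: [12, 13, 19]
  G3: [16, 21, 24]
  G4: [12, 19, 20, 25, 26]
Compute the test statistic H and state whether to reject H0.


Step 1: Combine all N = 14 observations and assign midranks.
sorted (value, group, rank): (8,G1,1), (9,G1,2), (12,G2,3.5), (12,G4,3.5), (13,G2,5), (16,G3,6), (18,G1,7), (19,G2,8.5), (19,G4,8.5), (20,G4,10), (21,G3,11), (24,G3,12), (25,G4,13), (26,G4,14)
Step 2: Sum ranks within each group.
R_1 = 10 (n_1 = 3)
R_2 = 17 (n_2 = 3)
R_3 = 29 (n_3 = 3)
R_4 = 49 (n_4 = 5)
Step 3: H = 12/(N(N+1)) * sum(R_i^2/n_i) - 3(N+1)
     = 12/(14*15) * (10^2/3 + 17^2/3 + 29^2/3 + 49^2/5) - 3*15
     = 0.057143 * 890.2 - 45
     = 5.868571.
Step 4: Ties present; correction factor C = 1 - 12/(14^3 - 14) = 0.995604. Corrected H = 5.868571 / 0.995604 = 5.894481.
Step 5: Under H0, H ~ chi^2(3); p-value = 0.116858.
Step 6: alpha = 0.05. fail to reject H0.

H = 5.8945, df = 3, p = 0.116858, fail to reject H0.


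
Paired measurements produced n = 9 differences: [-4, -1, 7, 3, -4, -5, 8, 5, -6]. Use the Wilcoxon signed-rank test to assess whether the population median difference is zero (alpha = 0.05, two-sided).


Step 1: Drop any zero differences (none here) and take |d_i|.
|d| = [4, 1, 7, 3, 4, 5, 8, 5, 6]
Step 2: Midrank |d_i| (ties get averaged ranks).
ranks: |4|->3.5, |1|->1, |7|->8, |3|->2, |4|->3.5, |5|->5.5, |8|->9, |5|->5.5, |6|->7
Step 3: Attach original signs; sum ranks with positive sign and with negative sign.
W+ = 8 + 2 + 9 + 5.5 = 24.5
W- = 3.5 + 1 + 3.5 + 5.5 + 7 = 20.5
(Check: W+ + W- = 45 should equal n(n+1)/2 = 45.)
Step 4: Test statistic W = min(W+, W-) = 20.5.
Step 5: Ties in |d|, so use the tie-corrected normal approximation.
        E[W] = n(n+1)/4 = 9*10/4 = 22.5.
        Tie groups: |d|=4 (t=2), |d|=5 (t=2); sum(t^3 - t) = 12.
        Var[W] = n(n+1)(2n+1)/24 - sum(t^3-t)/48 = 1710/24 - 12/48 = 71.
        z = (W - E[W]) / sqrt(Var[W]) = (20.5 - 22.5) / 8.4261 = -0.2374.
        Two-sided p = 2*Phi(z) = 0.812380.
Step 6: alpha = 0.05. fail to reject H0.

W+ = 24.5, W- = 20.5, W = min = 20.5, p = 0.812380, fail to reject H0.


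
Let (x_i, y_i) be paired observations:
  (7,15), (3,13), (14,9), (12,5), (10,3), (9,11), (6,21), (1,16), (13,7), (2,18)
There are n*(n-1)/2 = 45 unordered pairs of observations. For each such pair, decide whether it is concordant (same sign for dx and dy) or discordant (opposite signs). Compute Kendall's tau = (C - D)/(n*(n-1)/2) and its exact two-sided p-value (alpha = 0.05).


Step 1: Enumerate the 45 unordered pairs (i,j) with i<j and classify each by sign(x_j-x_i) * sign(y_j-y_i).
  (1,2):dx=-4,dy=-2->C; (1,3):dx=+7,dy=-6->D; (1,4):dx=+5,dy=-10->D; (1,5):dx=+3,dy=-12->D
  (1,6):dx=+2,dy=-4->D; (1,7):dx=-1,dy=+6->D; (1,8):dx=-6,dy=+1->D; (1,9):dx=+6,dy=-8->D
  (1,10):dx=-5,dy=+3->D; (2,3):dx=+11,dy=-4->D; (2,4):dx=+9,dy=-8->D; (2,5):dx=+7,dy=-10->D
  (2,6):dx=+6,dy=-2->D; (2,7):dx=+3,dy=+8->C; (2,8):dx=-2,dy=+3->D; (2,9):dx=+10,dy=-6->D
  (2,10):dx=-1,dy=+5->D; (3,4):dx=-2,dy=-4->C; (3,5):dx=-4,dy=-6->C; (3,6):dx=-5,dy=+2->D
  (3,7):dx=-8,dy=+12->D; (3,8):dx=-13,dy=+7->D; (3,9):dx=-1,dy=-2->C; (3,10):dx=-12,dy=+9->D
  (4,5):dx=-2,dy=-2->C; (4,6):dx=-3,dy=+6->D; (4,7):dx=-6,dy=+16->D; (4,8):dx=-11,dy=+11->D
  (4,9):dx=+1,dy=+2->C; (4,10):dx=-10,dy=+13->D; (5,6):dx=-1,dy=+8->D; (5,7):dx=-4,dy=+18->D
  (5,8):dx=-9,dy=+13->D; (5,9):dx=+3,dy=+4->C; (5,10):dx=-8,dy=+15->D; (6,7):dx=-3,dy=+10->D
  (6,8):dx=-8,dy=+5->D; (6,9):dx=+4,dy=-4->D; (6,10):dx=-7,dy=+7->D; (7,8):dx=-5,dy=-5->C
  (7,9):dx=+7,dy=-14->D; (7,10):dx=-4,dy=-3->C; (8,9):dx=+12,dy=-9->D; (8,10):dx=+1,dy=+2->C
  (9,10):dx=-11,dy=+11->D
Step 2: C = 11, D = 34, total pairs = 45.
Step 3: tau = (C - D)/(n(n-1)/2) = (11 - 34)/45 = -0.511111.
Step 4: Exact two-sided p-value (enumerate n! = 3628800 permutations of y under H0): p = 0.046623.
Step 5: alpha = 0.05. reject H0.

tau_b = -0.5111 (C=11, D=34), p = 0.046623, reject H0.


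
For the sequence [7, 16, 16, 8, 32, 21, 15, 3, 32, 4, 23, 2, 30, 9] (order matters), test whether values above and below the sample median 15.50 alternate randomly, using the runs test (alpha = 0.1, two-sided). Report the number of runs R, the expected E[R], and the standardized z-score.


Step 1: Compute median = 15.50; label A = above, B = below.
Labels in order: BAABAABBABABAB  (n_A = 7, n_B = 7)
Step 2: Count runs R = 11.
Step 3: Under H0 (random ordering), E[R] = 2*n_A*n_B/(n_A+n_B) + 1 = 2*7*7/14 + 1 = 8.0000.
        Var[R] = 2*n_A*n_B*(2*n_A*n_B - n_A - n_B) / ((n_A+n_B)^2 * (n_A+n_B-1)) = 8232/2548 = 3.2308.
        SD[R] = 1.7974.
Step 4: Continuity-corrected z = (R - 0.5 - E[R]) / SD[R] = (11 - 0.5 - 8.0000) / 1.7974 = 1.3909.
Step 5: Two-sided p-value via normal approximation = 2*(1 - Phi(|z|)) = 0.164264.
Step 6: alpha = 0.1. fail to reject H0.

R = 11, z = 1.3909, p = 0.164264, fail to reject H0.


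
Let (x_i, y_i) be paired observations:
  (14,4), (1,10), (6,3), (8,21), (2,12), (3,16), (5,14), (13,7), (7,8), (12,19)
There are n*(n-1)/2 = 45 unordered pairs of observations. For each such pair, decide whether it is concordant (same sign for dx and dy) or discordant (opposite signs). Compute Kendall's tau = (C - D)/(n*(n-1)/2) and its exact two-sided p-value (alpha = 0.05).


Step 1: Enumerate the 45 unordered pairs (i,j) with i<j and classify each by sign(x_j-x_i) * sign(y_j-y_i).
  (1,2):dx=-13,dy=+6->D; (1,3):dx=-8,dy=-1->C; (1,4):dx=-6,dy=+17->D; (1,5):dx=-12,dy=+8->D
  (1,6):dx=-11,dy=+12->D; (1,7):dx=-9,dy=+10->D; (1,8):dx=-1,dy=+3->D; (1,9):dx=-7,dy=+4->D
  (1,10):dx=-2,dy=+15->D; (2,3):dx=+5,dy=-7->D; (2,4):dx=+7,dy=+11->C; (2,5):dx=+1,dy=+2->C
  (2,6):dx=+2,dy=+6->C; (2,7):dx=+4,dy=+4->C; (2,8):dx=+12,dy=-3->D; (2,9):dx=+6,dy=-2->D
  (2,10):dx=+11,dy=+9->C; (3,4):dx=+2,dy=+18->C; (3,5):dx=-4,dy=+9->D; (3,6):dx=-3,dy=+13->D
  (3,7):dx=-1,dy=+11->D; (3,8):dx=+7,dy=+4->C; (3,9):dx=+1,dy=+5->C; (3,10):dx=+6,dy=+16->C
  (4,5):dx=-6,dy=-9->C; (4,6):dx=-5,dy=-5->C; (4,7):dx=-3,dy=-7->C; (4,8):dx=+5,dy=-14->D
  (4,9):dx=-1,dy=-13->C; (4,10):dx=+4,dy=-2->D; (5,6):dx=+1,dy=+4->C; (5,7):dx=+3,dy=+2->C
  (5,8):dx=+11,dy=-5->D; (5,9):dx=+5,dy=-4->D; (5,10):dx=+10,dy=+7->C; (6,7):dx=+2,dy=-2->D
  (6,8):dx=+10,dy=-9->D; (6,9):dx=+4,dy=-8->D; (6,10):dx=+9,dy=+3->C; (7,8):dx=+8,dy=-7->D
  (7,9):dx=+2,dy=-6->D; (7,10):dx=+7,dy=+5->C; (8,9):dx=-6,dy=+1->D; (8,10):dx=-1,dy=+12->D
  (9,10):dx=+5,dy=+11->C
Step 2: C = 20, D = 25, total pairs = 45.
Step 3: tau = (C - D)/(n(n-1)/2) = (20 - 25)/45 = -0.111111.
Step 4: Exact two-sided p-value (enumerate n! = 3628800 permutations of y under H0): p = 0.727490.
Step 5: alpha = 0.05. fail to reject H0.

tau_b = -0.1111 (C=20, D=25), p = 0.727490, fail to reject H0.


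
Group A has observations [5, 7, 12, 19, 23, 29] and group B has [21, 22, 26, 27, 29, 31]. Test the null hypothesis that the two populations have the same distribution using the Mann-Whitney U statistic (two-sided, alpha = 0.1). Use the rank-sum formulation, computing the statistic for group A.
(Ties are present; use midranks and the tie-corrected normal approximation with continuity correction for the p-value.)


Step 1: Combine and sort all 12 observations; assign midranks.
sorted (value, group): (5,X), (7,X), (12,X), (19,X), (21,Y), (22,Y), (23,X), (26,Y), (27,Y), (29,X), (29,Y), (31,Y)
ranks: 5->1, 7->2, 12->3, 19->4, 21->5, 22->6, 23->7, 26->8, 27->9, 29->10.5, 29->10.5, 31->12
Step 2: Rank sum for X: R1 = 1 + 2 + 3 + 4 + 7 + 10.5 = 27.5.
Step 3: U_X = R1 - n1(n1+1)/2 = 27.5 - 6*7/2 = 27.5 - 21 = 6.5.
       U_Y = n1*n2 - U_X = 36 - 6.5 = 29.5.
Step 4: Ties are present, so use the tie-corrected normal approximation (with continuity correction) for the p-value.
Step 5: p-value = 0.077648; compare to alpha = 0.1. reject H0.

U_X = 6.5, p = 0.077648, reject H0 at alpha = 0.1.


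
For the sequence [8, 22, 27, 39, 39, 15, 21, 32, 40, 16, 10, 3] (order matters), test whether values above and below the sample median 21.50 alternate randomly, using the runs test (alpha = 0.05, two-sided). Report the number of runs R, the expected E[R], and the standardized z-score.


Step 1: Compute median = 21.50; label A = above, B = below.
Labels in order: BAAAABBAABBB  (n_A = 6, n_B = 6)
Step 2: Count runs R = 5.
Step 3: Under H0 (random ordering), E[R] = 2*n_A*n_B/(n_A+n_B) + 1 = 2*6*6/12 + 1 = 7.0000.
        Var[R] = 2*n_A*n_B*(2*n_A*n_B - n_A - n_B) / ((n_A+n_B)^2 * (n_A+n_B-1)) = 4320/1584 = 2.7273.
        SD[R] = 1.6514.
Step 4: Continuity-corrected z = (R + 0.5 - E[R]) / SD[R] = (5 + 0.5 - 7.0000) / 1.6514 = -0.9083.
Step 5: Two-sided p-value via normal approximation = 2*(1 - Phi(|z|)) = 0.363722.
Step 6: alpha = 0.05. fail to reject H0.

R = 5, z = -0.9083, p = 0.363722, fail to reject H0.


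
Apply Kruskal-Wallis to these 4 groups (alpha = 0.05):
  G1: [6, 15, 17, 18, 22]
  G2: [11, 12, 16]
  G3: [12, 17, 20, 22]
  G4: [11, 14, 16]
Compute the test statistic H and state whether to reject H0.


Step 1: Combine all N = 15 observations and assign midranks.
sorted (value, group, rank): (6,G1,1), (11,G2,2.5), (11,G4,2.5), (12,G2,4.5), (12,G3,4.5), (14,G4,6), (15,G1,7), (16,G2,8.5), (16,G4,8.5), (17,G1,10.5), (17,G3,10.5), (18,G1,12), (20,G3,13), (22,G1,14.5), (22,G3,14.5)
Step 2: Sum ranks within each group.
R_1 = 45 (n_1 = 5)
R_2 = 15.5 (n_2 = 3)
R_3 = 42.5 (n_3 = 4)
R_4 = 17 (n_4 = 3)
Step 3: H = 12/(N(N+1)) * sum(R_i^2/n_i) - 3(N+1)
     = 12/(15*16) * (45^2/5 + 15.5^2/3 + 42.5^2/4 + 17^2/3) - 3*16
     = 0.050000 * 1032.98 - 48
     = 3.648958.
Step 4: Ties present; correction factor C = 1 - 30/(15^3 - 15) = 0.991071. Corrected H = 3.648958 / 0.991071 = 3.681832.
Step 5: Under H0, H ~ chi^2(3); p-value = 0.297933.
Step 6: alpha = 0.05. fail to reject H0.

H = 3.6818, df = 3, p = 0.297933, fail to reject H0.


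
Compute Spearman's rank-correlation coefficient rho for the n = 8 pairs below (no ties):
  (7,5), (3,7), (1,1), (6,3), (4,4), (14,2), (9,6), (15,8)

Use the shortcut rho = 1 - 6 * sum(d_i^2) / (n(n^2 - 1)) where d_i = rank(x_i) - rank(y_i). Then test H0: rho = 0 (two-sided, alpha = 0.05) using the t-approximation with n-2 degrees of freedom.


Step 1: Rank x and y separately (midranks; no ties here).
rank(x): 7->5, 3->2, 1->1, 6->4, 4->3, 14->7, 9->6, 15->8
rank(y): 5->5, 7->7, 1->1, 3->3, 4->4, 2->2, 6->6, 8->8
Step 2: d_i = R_x(i) - R_y(i); compute d_i^2.
  (5-5)^2=0, (2-7)^2=25, (1-1)^2=0, (4-3)^2=1, (3-4)^2=1, (7-2)^2=25, (6-6)^2=0, (8-8)^2=0
sum(d^2) = 52.
Step 3: rho = 1 - 6*52 / (8*(8^2 - 1)) = 1 - 312/504 = 0.380952.
Step 4: Under H0, t = rho * sqrt((n-2)/(1-rho^2)) = 1.0092 ~ t(6).
Step 5: Two-sided p-value from the t-distribution with 6 df = 0.351813.
Step 6: alpha = 0.05. fail to reject H0.

rho = 0.3810, p = 0.351813, fail to reject H0 at alpha = 0.05.


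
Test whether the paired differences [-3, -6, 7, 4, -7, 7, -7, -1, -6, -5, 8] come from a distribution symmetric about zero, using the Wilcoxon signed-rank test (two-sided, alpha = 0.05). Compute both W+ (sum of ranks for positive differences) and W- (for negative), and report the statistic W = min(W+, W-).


Step 1: Drop any zero differences (none here) and take |d_i|.
|d| = [3, 6, 7, 4, 7, 7, 7, 1, 6, 5, 8]
Step 2: Midrank |d_i| (ties get averaged ranks).
ranks: |3|->2, |6|->5.5, |7|->8.5, |4|->3, |7|->8.5, |7|->8.5, |7|->8.5, |1|->1, |6|->5.5, |5|->4, |8|->11
Step 3: Attach original signs; sum ranks with positive sign and with negative sign.
W+ = 8.5 + 3 + 8.5 + 11 = 31
W- = 2 + 5.5 + 8.5 + 8.5 + 1 + 5.5 + 4 = 35
(Check: W+ + W- = 66 should equal n(n+1)/2 = 66.)
Step 4: Test statistic W = min(W+, W-) = 31.
Step 5: Ties in |d|, so use the tie-corrected normal approximation.
        E[W] = n(n+1)/4 = 11*12/4 = 33.
        Tie groups: |d|=6 (t=2), |d|=7 (t=4); sum(t^3 - t) = 66.
        Var[W] = n(n+1)(2n+1)/24 - sum(t^3-t)/48 = 3036/24 - 66/48 = 125.125.
        z = (W - E[W]) / sqrt(Var[W]) = (31 - 33) / 11.1859 = -0.1788.
        Two-sided p = 2*Phi(z) = 0.858098.
Step 6: alpha = 0.05. fail to reject H0.

W+ = 31, W- = 35, W = min = 31, p = 0.858098, fail to reject H0.


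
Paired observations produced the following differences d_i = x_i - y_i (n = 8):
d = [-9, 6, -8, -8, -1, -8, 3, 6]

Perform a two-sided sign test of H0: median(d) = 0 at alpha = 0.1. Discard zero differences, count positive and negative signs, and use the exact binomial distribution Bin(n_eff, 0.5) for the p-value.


Step 1: Discard zero differences. Original n = 8; n_eff = number of nonzero differences = 8.
Nonzero differences (with sign): -9, +6, -8, -8, -1, -8, +3, +6
Step 2: Count signs: positive = 3, negative = 5.
Step 3: Under H0: P(positive) = 0.5, so the number of positives S ~ Bin(8, 0.5).
Step 4: Two-sided exact p-value = sum of Bin(8,0.5) probabilities at or below the observed probability = 0.726562.
Step 5: alpha = 0.1. fail to reject H0.

n_eff = 8, pos = 3, neg = 5, p = 0.726562, fail to reject H0.


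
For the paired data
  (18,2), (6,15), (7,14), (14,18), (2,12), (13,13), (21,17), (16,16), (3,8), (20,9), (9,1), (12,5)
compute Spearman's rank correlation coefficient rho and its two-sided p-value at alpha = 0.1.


Step 1: Rank x and y separately (midranks; no ties here).
rank(x): 18->10, 6->3, 7->4, 14->8, 2->1, 13->7, 21->12, 16->9, 3->2, 20->11, 9->5, 12->6
rank(y): 2->2, 15->9, 14->8, 18->12, 12->6, 13->7, 17->11, 16->10, 8->4, 9->5, 1->1, 5->3
Step 2: d_i = R_x(i) - R_y(i); compute d_i^2.
  (10-2)^2=64, (3-9)^2=36, (4-8)^2=16, (8-12)^2=16, (1-6)^2=25, (7-7)^2=0, (12-11)^2=1, (9-10)^2=1, (2-4)^2=4, (11-5)^2=36, (5-1)^2=16, (6-3)^2=9
sum(d^2) = 224.
Step 3: rho = 1 - 6*224 / (12*(12^2 - 1)) = 1 - 1344/1716 = 0.216783.
Step 4: Under H0, t = rho * sqrt((n-2)/(1-rho^2)) = 0.7022 ~ t(10).
Step 5: Two-sided p-value from the t-distribution with 10 df = 0.498556.
Step 6: alpha = 0.1. fail to reject H0.

rho = 0.2168, p = 0.498556, fail to reject H0 at alpha = 0.1.


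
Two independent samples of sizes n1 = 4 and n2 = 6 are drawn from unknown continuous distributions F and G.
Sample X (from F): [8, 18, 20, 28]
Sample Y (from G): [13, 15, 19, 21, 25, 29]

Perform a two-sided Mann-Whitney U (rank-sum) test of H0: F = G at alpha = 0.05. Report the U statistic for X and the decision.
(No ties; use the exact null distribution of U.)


Step 1: Combine and sort all 10 observations; assign midranks.
sorted (value, group): (8,X), (13,Y), (15,Y), (18,X), (19,Y), (20,X), (21,Y), (25,Y), (28,X), (29,Y)
ranks: 8->1, 13->2, 15->3, 18->4, 19->5, 20->6, 21->7, 25->8, 28->9, 29->10
Step 2: Rank sum for X: R1 = 1 + 4 + 6 + 9 = 20.
Step 3: U_X = R1 - n1(n1+1)/2 = 20 - 4*5/2 = 20 - 10 = 10.
       U_Y = n1*n2 - U_X = 24 - 10 = 14.
Step 4: No ties, so the exact null distribution of U (based on enumerating the C(10,4) = 210 equally likely rank assignments) gives the two-sided p-value.
Step 5: p-value = 0.761905; compare to alpha = 0.05. fail to reject H0.

U_X = 10, p = 0.761905, fail to reject H0 at alpha = 0.05.


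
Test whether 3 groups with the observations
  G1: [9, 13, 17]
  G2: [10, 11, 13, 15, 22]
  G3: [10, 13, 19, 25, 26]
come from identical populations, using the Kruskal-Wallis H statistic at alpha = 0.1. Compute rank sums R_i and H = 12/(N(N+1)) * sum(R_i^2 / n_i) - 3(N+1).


Step 1: Combine all N = 13 observations and assign midranks.
sorted (value, group, rank): (9,G1,1), (10,G2,2.5), (10,G3,2.5), (11,G2,4), (13,G1,6), (13,G2,6), (13,G3,6), (15,G2,8), (17,G1,9), (19,G3,10), (22,G2,11), (25,G3,12), (26,G3,13)
Step 2: Sum ranks within each group.
R_1 = 16 (n_1 = 3)
R_2 = 31.5 (n_2 = 5)
R_3 = 43.5 (n_3 = 5)
Step 3: H = 12/(N(N+1)) * sum(R_i^2/n_i) - 3(N+1)
     = 12/(13*14) * (16^2/3 + 31.5^2/5 + 43.5^2/5) - 3*14
     = 0.065934 * 662.233 - 42
     = 1.663736.
Step 4: Ties present; correction factor C = 1 - 30/(13^3 - 13) = 0.986264. Corrected H = 1.663736 / 0.986264 = 1.686908.
Step 5: Under H0, H ~ chi^2(2); p-value = 0.430222.
Step 6: alpha = 0.1. fail to reject H0.

H = 1.6869, df = 2, p = 0.430222, fail to reject H0.


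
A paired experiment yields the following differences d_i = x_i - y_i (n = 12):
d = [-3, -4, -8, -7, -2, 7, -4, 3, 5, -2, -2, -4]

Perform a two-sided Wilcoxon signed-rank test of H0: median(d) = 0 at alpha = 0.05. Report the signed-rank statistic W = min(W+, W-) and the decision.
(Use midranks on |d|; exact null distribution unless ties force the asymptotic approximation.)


Step 1: Drop any zero differences (none here) and take |d_i|.
|d| = [3, 4, 8, 7, 2, 7, 4, 3, 5, 2, 2, 4]
Step 2: Midrank |d_i| (ties get averaged ranks).
ranks: |3|->4.5, |4|->7, |8|->12, |7|->10.5, |2|->2, |7|->10.5, |4|->7, |3|->4.5, |5|->9, |2|->2, |2|->2, |4|->7
Step 3: Attach original signs; sum ranks with positive sign and with negative sign.
W+ = 10.5 + 4.5 + 9 = 24
W- = 4.5 + 7 + 12 + 10.5 + 2 + 7 + 2 + 2 + 7 = 54
(Check: W+ + W- = 78 should equal n(n+1)/2 = 78.)
Step 4: Test statistic W = min(W+, W-) = 24.
Step 5: Ties in |d|, so use the tie-corrected normal approximation.
        E[W] = n(n+1)/4 = 12*13/4 = 39.
        Tie groups: |d|=2 (t=3), |d|=3 (t=2), |d|=4 (t=3), |d|=7 (t=2); sum(t^3 - t) = 60.
        Var[W] = n(n+1)(2n+1)/24 - sum(t^3-t)/48 = 3900/24 - 60/48 = 161.25.
        z = (W - E[W]) / sqrt(Var[W]) = (24 - 39) / 12.6984 = -1.1812.
        Two-sided p = 2*Phi(z) = 0.237504.
Step 6: alpha = 0.05. fail to reject H0.

W+ = 24, W- = 54, W = min = 24, p = 0.237504, fail to reject H0.


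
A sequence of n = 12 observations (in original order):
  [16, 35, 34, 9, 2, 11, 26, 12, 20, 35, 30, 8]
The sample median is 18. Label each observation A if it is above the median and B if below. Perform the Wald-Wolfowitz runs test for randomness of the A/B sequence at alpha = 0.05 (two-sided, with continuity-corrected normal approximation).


Step 1: Compute median = 18; label A = above, B = below.
Labels in order: BAABBBABAAAB  (n_A = 6, n_B = 6)
Step 2: Count runs R = 7.
Step 3: Under H0 (random ordering), E[R] = 2*n_A*n_B/(n_A+n_B) + 1 = 2*6*6/12 + 1 = 7.0000.
        Var[R] = 2*n_A*n_B*(2*n_A*n_B - n_A - n_B) / ((n_A+n_B)^2 * (n_A+n_B-1)) = 4320/1584 = 2.7273.
        SD[R] = 1.6514.
Step 4: R = E[R], so z = 0 with no continuity correction.
Step 5: Two-sided p-value via normal approximation = 2*(1 - Phi(|z|)) = 1.000000.
Step 6: alpha = 0.05. fail to reject H0.

R = 7, z = 0.0000, p = 1.000000, fail to reject H0.


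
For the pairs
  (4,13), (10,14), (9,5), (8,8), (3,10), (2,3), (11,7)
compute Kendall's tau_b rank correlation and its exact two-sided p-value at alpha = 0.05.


Step 1: Enumerate the 21 unordered pairs (i,j) with i<j and classify each by sign(x_j-x_i) * sign(y_j-y_i).
  (1,2):dx=+6,dy=+1->C; (1,3):dx=+5,dy=-8->D; (1,4):dx=+4,dy=-5->D; (1,5):dx=-1,dy=-3->C
  (1,6):dx=-2,dy=-10->C; (1,7):dx=+7,dy=-6->D; (2,3):dx=-1,dy=-9->C; (2,4):dx=-2,dy=-6->C
  (2,5):dx=-7,dy=-4->C; (2,6):dx=-8,dy=-11->C; (2,7):dx=+1,dy=-7->D; (3,4):dx=-1,dy=+3->D
  (3,5):dx=-6,dy=+5->D; (3,6):dx=-7,dy=-2->C; (3,7):dx=+2,dy=+2->C; (4,5):dx=-5,dy=+2->D
  (4,6):dx=-6,dy=-5->C; (4,7):dx=+3,dy=-1->D; (5,6):dx=-1,dy=-7->C; (5,7):dx=+8,dy=-3->D
  (6,7):dx=+9,dy=+4->C
Step 2: C = 12, D = 9, total pairs = 21.
Step 3: tau = (C - D)/(n(n-1)/2) = (12 - 9)/21 = 0.142857.
Step 4: Exact two-sided p-value (enumerate n! = 5040 permutations of y under H0): p = 0.772619.
Step 5: alpha = 0.05. fail to reject H0.

tau_b = 0.1429 (C=12, D=9), p = 0.772619, fail to reject H0.


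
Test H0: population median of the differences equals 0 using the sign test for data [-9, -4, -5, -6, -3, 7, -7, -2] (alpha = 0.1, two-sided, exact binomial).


Step 1: Discard zero differences. Original n = 8; n_eff = number of nonzero differences = 8.
Nonzero differences (with sign): -9, -4, -5, -6, -3, +7, -7, -2
Step 2: Count signs: positive = 1, negative = 7.
Step 3: Under H0: P(positive) = 0.5, so the number of positives S ~ Bin(8, 0.5).
Step 4: Two-sided exact p-value = sum of Bin(8,0.5) probabilities at or below the observed probability = 0.070312.
Step 5: alpha = 0.1. reject H0.

n_eff = 8, pos = 1, neg = 7, p = 0.070312, reject H0.


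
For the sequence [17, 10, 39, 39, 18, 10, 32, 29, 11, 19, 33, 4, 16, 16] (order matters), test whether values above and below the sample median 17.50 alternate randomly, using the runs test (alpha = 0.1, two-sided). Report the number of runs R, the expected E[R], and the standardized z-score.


Step 1: Compute median = 17.50; label A = above, B = below.
Labels in order: BBAAABAABAABBB  (n_A = 7, n_B = 7)
Step 2: Count runs R = 7.
Step 3: Under H0 (random ordering), E[R] = 2*n_A*n_B/(n_A+n_B) + 1 = 2*7*7/14 + 1 = 8.0000.
        Var[R] = 2*n_A*n_B*(2*n_A*n_B - n_A - n_B) / ((n_A+n_B)^2 * (n_A+n_B-1)) = 8232/2548 = 3.2308.
        SD[R] = 1.7974.
Step 4: Continuity-corrected z = (R + 0.5 - E[R]) / SD[R] = (7 + 0.5 - 8.0000) / 1.7974 = -0.2782.
Step 5: Two-sided p-value via normal approximation = 2*(1 - Phi(|z|)) = 0.780879.
Step 6: alpha = 0.1. fail to reject H0.

R = 7, z = -0.2782, p = 0.780879, fail to reject H0.


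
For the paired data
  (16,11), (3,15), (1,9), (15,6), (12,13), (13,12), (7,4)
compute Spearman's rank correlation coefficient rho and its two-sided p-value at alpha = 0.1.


Step 1: Rank x and y separately (midranks; no ties here).
rank(x): 16->7, 3->2, 1->1, 15->6, 12->4, 13->5, 7->3
rank(y): 11->4, 15->7, 9->3, 6->2, 13->6, 12->5, 4->1
Step 2: d_i = R_x(i) - R_y(i); compute d_i^2.
  (7-4)^2=9, (2-7)^2=25, (1-3)^2=4, (6-2)^2=16, (4-6)^2=4, (5-5)^2=0, (3-1)^2=4
sum(d^2) = 62.
Step 3: rho = 1 - 6*62 / (7*(7^2 - 1)) = 1 - 372/336 = -0.107143.
Step 4: Under H0, t = rho * sqrt((n-2)/(1-rho^2)) = -0.2410 ~ t(5).
Step 5: Two-sided p-value from the t-distribution with 5 df = 0.819151.
Step 6: alpha = 0.1. fail to reject H0.

rho = -0.1071, p = 0.819151, fail to reject H0 at alpha = 0.1.


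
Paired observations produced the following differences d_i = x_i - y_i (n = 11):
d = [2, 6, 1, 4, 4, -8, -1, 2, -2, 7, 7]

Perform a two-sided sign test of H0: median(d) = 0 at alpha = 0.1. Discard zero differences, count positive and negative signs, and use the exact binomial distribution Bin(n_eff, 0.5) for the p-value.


Step 1: Discard zero differences. Original n = 11; n_eff = number of nonzero differences = 11.
Nonzero differences (with sign): +2, +6, +1, +4, +4, -8, -1, +2, -2, +7, +7
Step 2: Count signs: positive = 8, negative = 3.
Step 3: Under H0: P(positive) = 0.5, so the number of positives S ~ Bin(11, 0.5).
Step 4: Two-sided exact p-value = sum of Bin(11,0.5) probabilities at or below the observed probability = 0.226562.
Step 5: alpha = 0.1. fail to reject H0.

n_eff = 11, pos = 8, neg = 3, p = 0.226562, fail to reject H0.


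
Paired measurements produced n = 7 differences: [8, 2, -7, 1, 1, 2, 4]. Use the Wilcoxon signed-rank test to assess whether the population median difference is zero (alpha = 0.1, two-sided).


Step 1: Drop any zero differences (none here) and take |d_i|.
|d| = [8, 2, 7, 1, 1, 2, 4]
Step 2: Midrank |d_i| (ties get averaged ranks).
ranks: |8|->7, |2|->3.5, |7|->6, |1|->1.5, |1|->1.5, |2|->3.5, |4|->5
Step 3: Attach original signs; sum ranks with positive sign and with negative sign.
W+ = 7 + 3.5 + 1.5 + 1.5 + 3.5 + 5 = 22
W- = 6 = 6
(Check: W+ + W- = 28 should equal n(n+1)/2 = 28.)
Step 4: Test statistic W = min(W+, W-) = 6.
Step 5: Ties in |d|, so use the tie-corrected normal approximation.
        E[W] = n(n+1)/4 = 7*8/4 = 14.
        Tie groups: |d|=1 (t=2), |d|=2 (t=2); sum(t^3 - t) = 12.
        Var[W] = n(n+1)(2n+1)/24 - sum(t^3-t)/48 = 840/24 - 12/48 = 34.75.
        z = (W - E[W]) / sqrt(Var[W]) = (6 - 14) / 5.8949 = -1.3571.
        Two-sided p = 2*Phi(z) = 0.174749.
Step 6: alpha = 0.1. fail to reject H0.

W+ = 22, W- = 6, W = min = 6, p = 0.174749, fail to reject H0.


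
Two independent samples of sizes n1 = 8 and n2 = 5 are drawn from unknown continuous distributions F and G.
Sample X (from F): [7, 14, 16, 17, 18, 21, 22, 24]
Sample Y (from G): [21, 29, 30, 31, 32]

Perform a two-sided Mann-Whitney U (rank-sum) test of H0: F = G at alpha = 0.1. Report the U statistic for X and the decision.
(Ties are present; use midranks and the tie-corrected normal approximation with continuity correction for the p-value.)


Step 1: Combine and sort all 13 observations; assign midranks.
sorted (value, group): (7,X), (14,X), (16,X), (17,X), (18,X), (21,X), (21,Y), (22,X), (24,X), (29,Y), (30,Y), (31,Y), (32,Y)
ranks: 7->1, 14->2, 16->3, 17->4, 18->5, 21->6.5, 21->6.5, 22->8, 24->9, 29->10, 30->11, 31->12, 32->13
Step 2: Rank sum for X: R1 = 1 + 2 + 3 + 4 + 5 + 6.5 + 8 + 9 = 38.5.
Step 3: U_X = R1 - n1(n1+1)/2 = 38.5 - 8*9/2 = 38.5 - 36 = 2.5.
       U_Y = n1*n2 - U_X = 40 - 2.5 = 37.5.
Step 4: Ties are present, so use the tie-corrected normal approximation (with continuity correction) for the p-value.
Step 5: p-value = 0.012704; compare to alpha = 0.1. reject H0.

U_X = 2.5, p = 0.012704, reject H0 at alpha = 0.1.


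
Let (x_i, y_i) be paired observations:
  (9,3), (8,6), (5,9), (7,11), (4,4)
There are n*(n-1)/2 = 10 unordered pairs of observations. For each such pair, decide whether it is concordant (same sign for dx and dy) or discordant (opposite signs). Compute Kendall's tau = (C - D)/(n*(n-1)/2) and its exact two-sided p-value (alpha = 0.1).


Step 1: Enumerate the 10 unordered pairs (i,j) with i<j and classify each by sign(x_j-x_i) * sign(y_j-y_i).
  (1,2):dx=-1,dy=+3->D; (1,3):dx=-4,dy=+6->D; (1,4):dx=-2,dy=+8->D; (1,5):dx=-5,dy=+1->D
  (2,3):dx=-3,dy=+3->D; (2,4):dx=-1,dy=+5->D; (2,5):dx=-4,dy=-2->C; (3,4):dx=+2,dy=+2->C
  (3,5):dx=-1,dy=-5->C; (4,5):dx=-3,dy=-7->C
Step 2: C = 4, D = 6, total pairs = 10.
Step 3: tau = (C - D)/(n(n-1)/2) = (4 - 6)/10 = -0.200000.
Step 4: Exact two-sided p-value (enumerate n! = 120 permutations of y under H0): p = 0.816667.
Step 5: alpha = 0.1. fail to reject H0.

tau_b = -0.2000 (C=4, D=6), p = 0.816667, fail to reject H0.


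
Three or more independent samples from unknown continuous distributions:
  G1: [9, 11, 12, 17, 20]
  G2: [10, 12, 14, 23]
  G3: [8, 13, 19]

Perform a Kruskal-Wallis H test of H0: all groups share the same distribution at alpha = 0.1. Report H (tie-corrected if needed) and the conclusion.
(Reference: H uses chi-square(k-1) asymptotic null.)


Step 1: Combine all N = 12 observations and assign midranks.
sorted (value, group, rank): (8,G3,1), (9,G1,2), (10,G2,3), (11,G1,4), (12,G1,5.5), (12,G2,5.5), (13,G3,7), (14,G2,8), (17,G1,9), (19,G3,10), (20,G1,11), (23,G2,12)
Step 2: Sum ranks within each group.
R_1 = 31.5 (n_1 = 5)
R_2 = 28.5 (n_2 = 4)
R_3 = 18 (n_3 = 3)
Step 3: H = 12/(N(N+1)) * sum(R_i^2/n_i) - 3(N+1)
     = 12/(12*13) * (31.5^2/5 + 28.5^2/4 + 18^2/3) - 3*13
     = 0.076923 * 509.512 - 39
     = 0.193269.
Step 4: Ties present; correction factor C = 1 - 6/(12^3 - 12) = 0.996503. Corrected H = 0.193269 / 0.996503 = 0.193947.
Step 5: Under H0, H ~ chi^2(2); p-value = 0.907580.
Step 6: alpha = 0.1. fail to reject H0.

H = 0.1939, df = 2, p = 0.907580, fail to reject H0.


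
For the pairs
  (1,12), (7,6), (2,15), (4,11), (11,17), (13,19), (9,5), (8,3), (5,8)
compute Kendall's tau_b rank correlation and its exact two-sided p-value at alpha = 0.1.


Step 1: Enumerate the 36 unordered pairs (i,j) with i<j and classify each by sign(x_j-x_i) * sign(y_j-y_i).
  (1,2):dx=+6,dy=-6->D; (1,3):dx=+1,dy=+3->C; (1,4):dx=+3,dy=-1->D; (1,5):dx=+10,dy=+5->C
  (1,6):dx=+12,dy=+7->C; (1,7):dx=+8,dy=-7->D; (1,8):dx=+7,dy=-9->D; (1,9):dx=+4,dy=-4->D
  (2,3):dx=-5,dy=+9->D; (2,4):dx=-3,dy=+5->D; (2,5):dx=+4,dy=+11->C; (2,6):dx=+6,dy=+13->C
  (2,7):dx=+2,dy=-1->D; (2,8):dx=+1,dy=-3->D; (2,9):dx=-2,dy=+2->D; (3,4):dx=+2,dy=-4->D
  (3,5):dx=+9,dy=+2->C; (3,6):dx=+11,dy=+4->C; (3,7):dx=+7,dy=-10->D; (3,8):dx=+6,dy=-12->D
  (3,9):dx=+3,dy=-7->D; (4,5):dx=+7,dy=+6->C; (4,6):dx=+9,dy=+8->C; (4,7):dx=+5,dy=-6->D
  (4,8):dx=+4,dy=-8->D; (4,9):dx=+1,dy=-3->D; (5,6):dx=+2,dy=+2->C; (5,7):dx=-2,dy=-12->C
  (5,8):dx=-3,dy=-14->C; (5,9):dx=-6,dy=-9->C; (6,7):dx=-4,dy=-14->C; (6,8):dx=-5,dy=-16->C
  (6,9):dx=-8,dy=-11->C; (7,8):dx=-1,dy=-2->C; (7,9):dx=-4,dy=+3->D; (8,9):dx=-3,dy=+5->D
Step 2: C = 17, D = 19, total pairs = 36.
Step 3: tau = (C - D)/(n(n-1)/2) = (17 - 19)/36 = -0.055556.
Step 4: Exact two-sided p-value (enumerate n! = 362880 permutations of y under H0): p = 0.919455.
Step 5: alpha = 0.1. fail to reject H0.

tau_b = -0.0556 (C=17, D=19), p = 0.919455, fail to reject H0.


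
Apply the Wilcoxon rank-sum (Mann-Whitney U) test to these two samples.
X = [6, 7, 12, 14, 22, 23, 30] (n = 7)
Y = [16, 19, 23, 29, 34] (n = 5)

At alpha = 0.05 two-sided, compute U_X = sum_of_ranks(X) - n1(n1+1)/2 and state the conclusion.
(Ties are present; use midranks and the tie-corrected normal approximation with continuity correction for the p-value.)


Step 1: Combine and sort all 12 observations; assign midranks.
sorted (value, group): (6,X), (7,X), (12,X), (14,X), (16,Y), (19,Y), (22,X), (23,X), (23,Y), (29,Y), (30,X), (34,Y)
ranks: 6->1, 7->2, 12->3, 14->4, 16->5, 19->6, 22->7, 23->8.5, 23->8.5, 29->10, 30->11, 34->12
Step 2: Rank sum for X: R1 = 1 + 2 + 3 + 4 + 7 + 8.5 + 11 = 36.5.
Step 3: U_X = R1 - n1(n1+1)/2 = 36.5 - 7*8/2 = 36.5 - 28 = 8.5.
       U_Y = n1*n2 - U_X = 35 - 8.5 = 26.5.
Step 4: Ties are present, so use the tie-corrected normal approximation (with continuity correction) for the p-value.
Step 5: p-value = 0.166721; compare to alpha = 0.05. fail to reject H0.

U_X = 8.5, p = 0.166721, fail to reject H0 at alpha = 0.05.


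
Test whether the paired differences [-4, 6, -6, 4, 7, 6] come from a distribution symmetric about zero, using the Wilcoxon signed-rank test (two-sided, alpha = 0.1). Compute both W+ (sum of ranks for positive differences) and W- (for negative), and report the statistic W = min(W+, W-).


Step 1: Drop any zero differences (none here) and take |d_i|.
|d| = [4, 6, 6, 4, 7, 6]
Step 2: Midrank |d_i| (ties get averaged ranks).
ranks: |4|->1.5, |6|->4, |6|->4, |4|->1.5, |7|->6, |6|->4
Step 3: Attach original signs; sum ranks with positive sign and with negative sign.
W+ = 4 + 1.5 + 6 + 4 = 15.5
W- = 1.5 + 4 = 5.5
(Check: W+ + W- = 21 should equal n(n+1)/2 = 21.)
Step 4: Test statistic W = min(W+, W-) = 5.5.
Step 5: Ties in |d|, so use the tie-corrected normal approximation.
        E[W] = n(n+1)/4 = 6*7/4 = 10.5.
        Tie groups: |d|=4 (t=2), |d|=6 (t=3); sum(t^3 - t) = 30.
        Var[W] = n(n+1)(2n+1)/24 - sum(t^3-t)/48 = 546/24 - 30/48 = 22.125.
        z = (W - E[W]) / sqrt(Var[W]) = (5.5 - 10.5) / 4.7037 = -1.0630.
        Two-sided p = 2*Phi(z) = 0.287787.
Step 6: alpha = 0.1. fail to reject H0.

W+ = 15.5, W- = 5.5, W = min = 5.5, p = 0.287787, fail to reject H0.


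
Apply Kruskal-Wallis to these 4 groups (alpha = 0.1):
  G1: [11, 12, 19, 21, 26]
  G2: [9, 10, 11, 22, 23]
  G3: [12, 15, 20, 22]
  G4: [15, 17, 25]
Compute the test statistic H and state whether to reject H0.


Step 1: Combine all N = 17 observations and assign midranks.
sorted (value, group, rank): (9,G2,1), (10,G2,2), (11,G1,3.5), (11,G2,3.5), (12,G1,5.5), (12,G3,5.5), (15,G3,7.5), (15,G4,7.5), (17,G4,9), (19,G1,10), (20,G3,11), (21,G1,12), (22,G2,13.5), (22,G3,13.5), (23,G2,15), (25,G4,16), (26,G1,17)
Step 2: Sum ranks within each group.
R_1 = 48 (n_1 = 5)
R_2 = 35 (n_2 = 5)
R_3 = 37.5 (n_3 = 4)
R_4 = 32.5 (n_4 = 3)
Step 3: H = 12/(N(N+1)) * sum(R_i^2/n_i) - 3(N+1)
     = 12/(17*18) * (48^2/5 + 35^2/5 + 37.5^2/4 + 32.5^2/3) - 3*18
     = 0.039216 * 1409.45 - 54
     = 1.272386.
Step 4: Ties present; correction factor C = 1 - 24/(17^3 - 17) = 0.995098. Corrected H = 1.272386 / 0.995098 = 1.278654.
Step 5: Under H0, H ~ chi^2(3); p-value = 0.734208.
Step 6: alpha = 0.1. fail to reject H0.

H = 1.2787, df = 3, p = 0.734208, fail to reject H0.


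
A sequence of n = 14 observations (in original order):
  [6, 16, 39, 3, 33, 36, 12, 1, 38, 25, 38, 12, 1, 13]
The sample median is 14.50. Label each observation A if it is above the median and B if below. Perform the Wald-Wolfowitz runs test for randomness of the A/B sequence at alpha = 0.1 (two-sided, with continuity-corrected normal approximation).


Step 1: Compute median = 14.50; label A = above, B = below.
Labels in order: BAABAABBAAABBB  (n_A = 7, n_B = 7)
Step 2: Count runs R = 7.
Step 3: Under H0 (random ordering), E[R] = 2*n_A*n_B/(n_A+n_B) + 1 = 2*7*7/14 + 1 = 8.0000.
        Var[R] = 2*n_A*n_B*(2*n_A*n_B - n_A - n_B) / ((n_A+n_B)^2 * (n_A+n_B-1)) = 8232/2548 = 3.2308.
        SD[R] = 1.7974.
Step 4: Continuity-corrected z = (R + 0.5 - E[R]) / SD[R] = (7 + 0.5 - 8.0000) / 1.7974 = -0.2782.
Step 5: Two-sided p-value via normal approximation = 2*(1 - Phi(|z|)) = 0.780879.
Step 6: alpha = 0.1. fail to reject H0.

R = 7, z = -0.2782, p = 0.780879, fail to reject H0.


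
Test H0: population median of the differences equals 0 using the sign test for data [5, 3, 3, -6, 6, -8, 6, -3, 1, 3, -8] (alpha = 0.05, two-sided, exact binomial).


Step 1: Discard zero differences. Original n = 11; n_eff = number of nonzero differences = 11.
Nonzero differences (with sign): +5, +3, +3, -6, +6, -8, +6, -3, +1, +3, -8
Step 2: Count signs: positive = 7, negative = 4.
Step 3: Under H0: P(positive) = 0.5, so the number of positives S ~ Bin(11, 0.5).
Step 4: Two-sided exact p-value = sum of Bin(11,0.5) probabilities at or below the observed probability = 0.548828.
Step 5: alpha = 0.05. fail to reject H0.

n_eff = 11, pos = 7, neg = 4, p = 0.548828, fail to reject H0.


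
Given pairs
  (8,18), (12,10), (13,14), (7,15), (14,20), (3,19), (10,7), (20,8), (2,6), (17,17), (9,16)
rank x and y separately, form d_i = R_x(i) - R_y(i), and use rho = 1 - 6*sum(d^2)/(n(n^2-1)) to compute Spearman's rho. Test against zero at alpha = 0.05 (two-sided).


Step 1: Rank x and y separately (midranks; no ties here).
rank(x): 8->4, 12->7, 13->8, 7->3, 14->9, 3->2, 10->6, 20->11, 2->1, 17->10, 9->5
rank(y): 18->9, 10->4, 14->5, 15->6, 20->11, 19->10, 7->2, 8->3, 6->1, 17->8, 16->7
Step 2: d_i = R_x(i) - R_y(i); compute d_i^2.
  (4-9)^2=25, (7-4)^2=9, (8-5)^2=9, (3-6)^2=9, (9-11)^2=4, (2-10)^2=64, (6-2)^2=16, (11-3)^2=64, (1-1)^2=0, (10-8)^2=4, (5-7)^2=4
sum(d^2) = 208.
Step 3: rho = 1 - 6*208 / (11*(11^2 - 1)) = 1 - 1248/1320 = 0.054545.
Step 4: Under H0, t = rho * sqrt((n-2)/(1-rho^2)) = 0.1639 ~ t(9).
Step 5: Two-sided p-value from the t-distribution with 9 df = 0.873447.
Step 6: alpha = 0.05. fail to reject H0.

rho = 0.0545, p = 0.873447, fail to reject H0 at alpha = 0.05.


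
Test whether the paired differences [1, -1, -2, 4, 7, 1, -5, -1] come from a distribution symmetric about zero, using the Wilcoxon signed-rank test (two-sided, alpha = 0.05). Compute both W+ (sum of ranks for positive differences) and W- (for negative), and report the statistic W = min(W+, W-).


Step 1: Drop any zero differences (none here) and take |d_i|.
|d| = [1, 1, 2, 4, 7, 1, 5, 1]
Step 2: Midrank |d_i| (ties get averaged ranks).
ranks: |1|->2.5, |1|->2.5, |2|->5, |4|->6, |7|->8, |1|->2.5, |5|->7, |1|->2.5
Step 3: Attach original signs; sum ranks with positive sign and with negative sign.
W+ = 2.5 + 6 + 8 + 2.5 = 19
W- = 2.5 + 5 + 7 + 2.5 = 17
(Check: W+ + W- = 36 should equal n(n+1)/2 = 36.)
Step 4: Test statistic W = min(W+, W-) = 17.
Step 5: Ties in |d|, so use the tie-corrected normal approximation.
        E[W] = n(n+1)/4 = 8*9/4 = 18.
        Tie groups: |d|=1 (t=4); sum(t^3 - t) = 60.
        Var[W] = n(n+1)(2n+1)/24 - sum(t^3-t)/48 = 1224/24 - 60/48 = 49.75.
        z = (W - E[W]) / sqrt(Var[W]) = (17 - 18) / 7.0534 = -0.1418.
        Two-sided p = 2*Phi(z) = 0.887257.
Step 6: alpha = 0.05. fail to reject H0.

W+ = 19, W- = 17, W = min = 17, p = 0.887257, fail to reject H0.


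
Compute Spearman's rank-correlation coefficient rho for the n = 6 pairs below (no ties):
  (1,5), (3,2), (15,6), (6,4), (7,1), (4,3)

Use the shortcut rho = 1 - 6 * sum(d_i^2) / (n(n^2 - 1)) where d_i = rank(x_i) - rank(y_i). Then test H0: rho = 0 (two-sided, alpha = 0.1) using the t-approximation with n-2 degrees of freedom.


Step 1: Rank x and y separately (midranks; no ties here).
rank(x): 1->1, 3->2, 15->6, 6->4, 7->5, 4->3
rank(y): 5->5, 2->2, 6->6, 4->4, 1->1, 3->3
Step 2: d_i = R_x(i) - R_y(i); compute d_i^2.
  (1-5)^2=16, (2-2)^2=0, (6-6)^2=0, (4-4)^2=0, (5-1)^2=16, (3-3)^2=0
sum(d^2) = 32.
Step 3: rho = 1 - 6*32 / (6*(6^2 - 1)) = 1 - 192/210 = 0.085714.
Step 4: Under H0, t = rho * sqrt((n-2)/(1-rho^2)) = 0.1721 ~ t(4).
Step 5: Two-sided p-value from the t-distribution with 4 df = 0.871743.
Step 6: alpha = 0.1. fail to reject H0.

rho = 0.0857, p = 0.871743, fail to reject H0 at alpha = 0.1.


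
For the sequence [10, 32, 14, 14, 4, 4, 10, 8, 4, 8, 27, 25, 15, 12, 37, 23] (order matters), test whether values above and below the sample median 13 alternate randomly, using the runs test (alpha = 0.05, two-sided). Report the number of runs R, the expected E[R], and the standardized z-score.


Step 1: Compute median = 13; label A = above, B = below.
Labels in order: BAAABBBBBBAAABAA  (n_A = 8, n_B = 8)
Step 2: Count runs R = 6.
Step 3: Under H0 (random ordering), E[R] = 2*n_A*n_B/(n_A+n_B) + 1 = 2*8*8/16 + 1 = 9.0000.
        Var[R] = 2*n_A*n_B*(2*n_A*n_B - n_A - n_B) / ((n_A+n_B)^2 * (n_A+n_B-1)) = 14336/3840 = 3.7333.
        SD[R] = 1.9322.
Step 4: Continuity-corrected z = (R + 0.5 - E[R]) / SD[R] = (6 + 0.5 - 9.0000) / 1.9322 = -1.2939.
Step 5: Two-sided p-value via normal approximation = 2*(1 - Phi(|z|)) = 0.195709.
Step 6: alpha = 0.05. fail to reject H0.

R = 6, z = -1.2939, p = 0.195709, fail to reject H0.


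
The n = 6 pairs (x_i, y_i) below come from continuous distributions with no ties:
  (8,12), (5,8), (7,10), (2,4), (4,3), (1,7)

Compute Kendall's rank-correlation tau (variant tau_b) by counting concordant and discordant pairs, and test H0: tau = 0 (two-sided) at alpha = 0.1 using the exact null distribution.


Step 1: Enumerate the 15 unordered pairs (i,j) with i<j and classify each by sign(x_j-x_i) * sign(y_j-y_i).
  (1,2):dx=-3,dy=-4->C; (1,3):dx=-1,dy=-2->C; (1,4):dx=-6,dy=-8->C; (1,5):dx=-4,dy=-9->C
  (1,6):dx=-7,dy=-5->C; (2,3):dx=+2,dy=+2->C; (2,4):dx=-3,dy=-4->C; (2,5):dx=-1,dy=-5->C
  (2,6):dx=-4,dy=-1->C; (3,4):dx=-5,dy=-6->C; (3,5):dx=-3,dy=-7->C; (3,6):dx=-6,dy=-3->C
  (4,5):dx=+2,dy=-1->D; (4,6):dx=-1,dy=+3->D; (5,6):dx=-3,dy=+4->D
Step 2: C = 12, D = 3, total pairs = 15.
Step 3: tau = (C - D)/(n(n-1)/2) = (12 - 3)/15 = 0.600000.
Step 4: Exact two-sided p-value (enumerate n! = 720 permutations of y under H0): p = 0.136111.
Step 5: alpha = 0.1. fail to reject H0.

tau_b = 0.6000 (C=12, D=3), p = 0.136111, fail to reject H0.


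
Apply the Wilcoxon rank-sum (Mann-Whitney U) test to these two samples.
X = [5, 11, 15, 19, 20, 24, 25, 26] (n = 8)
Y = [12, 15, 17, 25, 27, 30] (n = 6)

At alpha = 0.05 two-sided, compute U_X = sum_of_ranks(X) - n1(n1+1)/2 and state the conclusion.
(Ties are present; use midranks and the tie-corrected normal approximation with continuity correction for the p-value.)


Step 1: Combine and sort all 14 observations; assign midranks.
sorted (value, group): (5,X), (11,X), (12,Y), (15,X), (15,Y), (17,Y), (19,X), (20,X), (24,X), (25,X), (25,Y), (26,X), (27,Y), (30,Y)
ranks: 5->1, 11->2, 12->3, 15->4.5, 15->4.5, 17->6, 19->7, 20->8, 24->9, 25->10.5, 25->10.5, 26->12, 27->13, 30->14
Step 2: Rank sum for X: R1 = 1 + 2 + 4.5 + 7 + 8 + 9 + 10.5 + 12 = 54.
Step 3: U_X = R1 - n1(n1+1)/2 = 54 - 8*9/2 = 54 - 36 = 18.
       U_Y = n1*n2 - U_X = 48 - 18 = 30.
Step 4: Ties are present, so use the tie-corrected normal approximation (with continuity correction) for the p-value.
Step 5: p-value = 0.476705; compare to alpha = 0.05. fail to reject H0.

U_X = 18, p = 0.476705, fail to reject H0 at alpha = 0.05.
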